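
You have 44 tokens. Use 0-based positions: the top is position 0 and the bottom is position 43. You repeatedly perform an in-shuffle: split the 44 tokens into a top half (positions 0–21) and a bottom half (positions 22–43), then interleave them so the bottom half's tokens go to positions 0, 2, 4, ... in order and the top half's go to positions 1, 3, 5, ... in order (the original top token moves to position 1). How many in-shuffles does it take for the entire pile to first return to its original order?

The in-shuffle permutes the 44 positions with cycle lengths [2, 4, 4, 4, 6, 12, 12].
Every token is home exactly when every cycle has completed a whole number of laps, i.e. after lcm(2, 4, 6, 12) = 12 in-shuffles.

12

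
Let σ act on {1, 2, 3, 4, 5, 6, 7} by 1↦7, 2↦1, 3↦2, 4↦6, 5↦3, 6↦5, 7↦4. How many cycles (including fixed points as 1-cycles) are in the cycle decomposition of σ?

1

Cycle decomposition: (1 7 4 6 5 3 2).
1 cycle.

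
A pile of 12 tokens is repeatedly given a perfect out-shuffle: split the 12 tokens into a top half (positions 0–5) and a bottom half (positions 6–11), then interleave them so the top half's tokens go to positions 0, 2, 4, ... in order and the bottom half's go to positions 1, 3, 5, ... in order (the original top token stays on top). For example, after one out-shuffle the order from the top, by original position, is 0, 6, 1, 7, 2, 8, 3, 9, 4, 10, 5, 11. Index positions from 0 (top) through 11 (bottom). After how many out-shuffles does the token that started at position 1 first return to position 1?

10

Follow position 1 under repeated out-shuffles:
1 → 2 → 4 → 8 → 5 → 10 → 9 → 7 → 3 → 6 → 1
It first returns after 10 out-shuffles.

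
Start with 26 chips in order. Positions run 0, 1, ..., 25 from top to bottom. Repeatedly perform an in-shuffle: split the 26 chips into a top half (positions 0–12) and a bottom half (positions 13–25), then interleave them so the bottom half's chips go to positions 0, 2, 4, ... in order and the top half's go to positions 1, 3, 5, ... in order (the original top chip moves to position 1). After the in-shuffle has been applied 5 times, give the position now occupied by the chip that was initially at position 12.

Track the chip's position through each in-shuffle:
12 → 25 → 24 → 22 → 18 → 10

10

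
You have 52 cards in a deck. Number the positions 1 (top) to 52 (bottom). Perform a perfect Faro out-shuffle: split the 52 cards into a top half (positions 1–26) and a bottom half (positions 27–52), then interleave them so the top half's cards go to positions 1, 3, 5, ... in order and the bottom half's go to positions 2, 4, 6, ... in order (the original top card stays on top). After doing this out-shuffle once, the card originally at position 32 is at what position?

12

Track the card's position through each out-shuffle:
32 → 12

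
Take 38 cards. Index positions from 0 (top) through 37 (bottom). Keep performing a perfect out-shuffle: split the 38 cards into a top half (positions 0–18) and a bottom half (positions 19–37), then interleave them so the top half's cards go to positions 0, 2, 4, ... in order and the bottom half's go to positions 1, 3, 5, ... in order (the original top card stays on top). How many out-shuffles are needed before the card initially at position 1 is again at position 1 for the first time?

Follow position 1 under repeated out-shuffles:
1 → 2 → 4 → 8 → 16 → 32 → 27 → 17 → ... → 1 (length 36)
It first returns after 36 out-shuffles.

36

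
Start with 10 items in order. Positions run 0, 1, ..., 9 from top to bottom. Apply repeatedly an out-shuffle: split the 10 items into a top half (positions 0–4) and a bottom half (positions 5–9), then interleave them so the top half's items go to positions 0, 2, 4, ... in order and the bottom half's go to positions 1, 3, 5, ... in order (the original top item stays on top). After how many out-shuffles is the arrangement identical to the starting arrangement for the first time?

6

The out-shuffle permutes the 10 positions with cycle lengths [1, 1, 2, 6].
Every item is home exactly when every cycle has completed a whole number of laps, i.e. after lcm(1, 2, 6) = 6 out-shuffles.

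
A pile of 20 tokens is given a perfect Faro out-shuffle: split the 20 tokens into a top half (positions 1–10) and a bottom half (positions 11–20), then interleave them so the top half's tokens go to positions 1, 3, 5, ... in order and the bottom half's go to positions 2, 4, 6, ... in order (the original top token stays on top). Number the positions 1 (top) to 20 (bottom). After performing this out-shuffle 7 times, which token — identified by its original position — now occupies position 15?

2

Work backwards from position 15, undoing one out-shuffle at a time:
15 ← 8 ← 14 ← 17 ← 9 ← 5 ← 3 ← 2
So the token now at position 15 started at position 2.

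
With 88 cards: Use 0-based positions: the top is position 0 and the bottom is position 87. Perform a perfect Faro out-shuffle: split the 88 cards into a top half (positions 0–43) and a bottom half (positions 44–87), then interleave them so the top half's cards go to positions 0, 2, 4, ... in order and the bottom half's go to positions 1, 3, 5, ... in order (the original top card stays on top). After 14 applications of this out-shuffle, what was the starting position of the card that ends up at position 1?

Work backwards from position 1, undoing one out-shuffle at a time:
1 ← 44 ← 22 ← 11 ← 49 ← ... ← 28 (14 steps).
So the card now at position 1 started at position 28.

28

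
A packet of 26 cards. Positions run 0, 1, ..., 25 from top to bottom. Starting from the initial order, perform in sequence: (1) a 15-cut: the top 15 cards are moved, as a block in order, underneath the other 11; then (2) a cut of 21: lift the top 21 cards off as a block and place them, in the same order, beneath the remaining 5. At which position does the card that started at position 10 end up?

0

Track the card from position 10 forward through each operation:
  after op 1 (cut 15): 10 → 21
  after op 2 (cut 21): 21 → 0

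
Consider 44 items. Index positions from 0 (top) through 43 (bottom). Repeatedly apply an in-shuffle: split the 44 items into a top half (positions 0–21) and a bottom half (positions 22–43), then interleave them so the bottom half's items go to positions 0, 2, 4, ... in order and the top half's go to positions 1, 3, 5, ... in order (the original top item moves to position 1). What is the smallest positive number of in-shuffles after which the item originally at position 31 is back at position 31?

Follow position 31 under repeated in-shuffles:
31 → 18 → 37 → 30 → 16 → 33 → 22 → 0 → 1 → 3 → 7 → 15 → 31
It first returns after 12 in-shuffles.

12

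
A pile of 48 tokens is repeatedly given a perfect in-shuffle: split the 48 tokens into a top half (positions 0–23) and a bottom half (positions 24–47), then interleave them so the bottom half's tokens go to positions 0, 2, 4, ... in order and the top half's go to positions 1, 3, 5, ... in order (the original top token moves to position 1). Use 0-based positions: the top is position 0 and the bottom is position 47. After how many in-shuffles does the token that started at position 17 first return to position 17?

Follow position 17 under repeated in-shuffles:
17 → 35 → 22 → 45 → 42 → 36 → 24 → 0 → ... → 17 (length 21)
It first returns after 21 in-shuffles.

21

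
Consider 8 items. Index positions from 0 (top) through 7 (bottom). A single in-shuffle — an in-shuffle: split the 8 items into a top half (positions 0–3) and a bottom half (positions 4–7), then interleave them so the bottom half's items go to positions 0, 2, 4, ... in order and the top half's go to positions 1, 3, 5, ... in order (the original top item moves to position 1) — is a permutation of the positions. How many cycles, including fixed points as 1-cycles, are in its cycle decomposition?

2

Trace each unvisited position around until it returns:
(0 1 3 7 6 4) (2 5)
2 cycles in total.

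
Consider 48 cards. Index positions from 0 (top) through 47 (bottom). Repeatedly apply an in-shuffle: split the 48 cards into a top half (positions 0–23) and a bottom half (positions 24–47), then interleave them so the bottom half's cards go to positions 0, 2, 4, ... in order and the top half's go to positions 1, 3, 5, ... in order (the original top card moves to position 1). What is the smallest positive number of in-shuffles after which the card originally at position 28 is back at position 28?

21

Follow position 28 under repeated in-shuffles:
28 → 8 → 17 → 35 → 22 → 45 → 42 → 36 → ... → 28 (length 21)
It first returns after 21 in-shuffles.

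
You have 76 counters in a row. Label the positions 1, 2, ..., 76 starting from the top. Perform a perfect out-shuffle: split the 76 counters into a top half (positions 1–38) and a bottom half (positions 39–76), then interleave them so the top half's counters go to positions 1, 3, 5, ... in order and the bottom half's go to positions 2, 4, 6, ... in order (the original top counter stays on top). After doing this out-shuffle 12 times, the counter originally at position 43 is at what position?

58

Track the counter's position through each out-shuffle:
43 → 10 → 19 → 37 → 73 → 70 → 64 → 52 → 28 → 55 → 34 → 67 → 58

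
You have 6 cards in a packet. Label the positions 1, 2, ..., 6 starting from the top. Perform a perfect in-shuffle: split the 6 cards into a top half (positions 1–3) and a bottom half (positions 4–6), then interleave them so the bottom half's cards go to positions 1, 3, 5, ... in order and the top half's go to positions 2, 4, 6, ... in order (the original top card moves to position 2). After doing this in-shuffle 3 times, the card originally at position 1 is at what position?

Track the card's position through each in-shuffle:
1 → 2 → 4 → 1

1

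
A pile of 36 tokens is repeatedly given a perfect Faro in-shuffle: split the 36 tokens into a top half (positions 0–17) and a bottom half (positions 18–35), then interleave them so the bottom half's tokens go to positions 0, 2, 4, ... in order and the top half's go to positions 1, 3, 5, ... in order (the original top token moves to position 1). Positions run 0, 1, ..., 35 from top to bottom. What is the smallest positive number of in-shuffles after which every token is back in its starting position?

36

The in-shuffle permutes the 36 positions with cycle lengths [36].
Every token is home exactly when every cycle has completed a whole number of laps, i.e. after lcm(36) = 36 in-shuffles.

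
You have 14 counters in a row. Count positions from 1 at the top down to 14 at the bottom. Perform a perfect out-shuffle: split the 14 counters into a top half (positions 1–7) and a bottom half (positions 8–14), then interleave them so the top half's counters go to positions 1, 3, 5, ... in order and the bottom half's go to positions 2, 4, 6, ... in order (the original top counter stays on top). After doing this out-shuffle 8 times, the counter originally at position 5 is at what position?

11

Track the counter's position through each out-shuffle:
5 → 9 → 4 → 7 → 13 → 12 → 10 → 6 → 11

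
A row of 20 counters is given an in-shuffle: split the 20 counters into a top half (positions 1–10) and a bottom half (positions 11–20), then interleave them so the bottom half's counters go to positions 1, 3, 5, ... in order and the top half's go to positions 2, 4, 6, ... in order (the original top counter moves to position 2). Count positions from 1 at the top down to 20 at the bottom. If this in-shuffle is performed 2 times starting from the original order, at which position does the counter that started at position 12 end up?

6

Track the counter's position through each in-shuffle:
12 → 3 → 6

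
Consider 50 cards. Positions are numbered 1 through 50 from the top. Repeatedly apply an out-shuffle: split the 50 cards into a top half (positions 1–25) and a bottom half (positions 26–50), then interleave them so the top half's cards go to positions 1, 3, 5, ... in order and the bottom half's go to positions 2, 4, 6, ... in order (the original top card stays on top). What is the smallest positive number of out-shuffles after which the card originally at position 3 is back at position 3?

Follow position 3 under repeated out-shuffles:
3 → 5 → 9 → 17 → 33 → 16 → 31 → 12 → ... → 3 (length 21)
It first returns after 21 out-shuffles.

21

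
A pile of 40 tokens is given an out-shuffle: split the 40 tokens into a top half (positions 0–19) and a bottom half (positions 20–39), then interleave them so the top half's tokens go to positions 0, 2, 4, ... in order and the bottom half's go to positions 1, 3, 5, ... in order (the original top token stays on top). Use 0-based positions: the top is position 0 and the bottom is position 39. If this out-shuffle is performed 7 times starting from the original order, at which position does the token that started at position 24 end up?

Track the token's position through each out-shuffle:
24 → 9 → 18 → 36 → 33 → 27 → 15 → 30

30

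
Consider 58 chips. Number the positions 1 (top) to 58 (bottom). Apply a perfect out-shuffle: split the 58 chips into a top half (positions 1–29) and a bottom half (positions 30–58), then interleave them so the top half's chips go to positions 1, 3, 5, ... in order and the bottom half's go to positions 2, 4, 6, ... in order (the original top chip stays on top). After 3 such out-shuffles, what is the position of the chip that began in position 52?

Track the chip's position through each out-shuffle:
52 → 46 → 34 → 10

10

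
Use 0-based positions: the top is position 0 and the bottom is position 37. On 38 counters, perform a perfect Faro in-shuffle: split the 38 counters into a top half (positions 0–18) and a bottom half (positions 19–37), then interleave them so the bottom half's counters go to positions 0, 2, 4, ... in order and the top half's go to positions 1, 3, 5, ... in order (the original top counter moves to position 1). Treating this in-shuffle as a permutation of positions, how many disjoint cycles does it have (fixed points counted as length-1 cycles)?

4

Trace each unvisited position around until it returns:
(0 1 3 7 15 31 ... len 12) (2 5 11 23 8 17 ... len 12) (6 13 27 16 33 28 ... len 12) (12 25)
4 cycles in total.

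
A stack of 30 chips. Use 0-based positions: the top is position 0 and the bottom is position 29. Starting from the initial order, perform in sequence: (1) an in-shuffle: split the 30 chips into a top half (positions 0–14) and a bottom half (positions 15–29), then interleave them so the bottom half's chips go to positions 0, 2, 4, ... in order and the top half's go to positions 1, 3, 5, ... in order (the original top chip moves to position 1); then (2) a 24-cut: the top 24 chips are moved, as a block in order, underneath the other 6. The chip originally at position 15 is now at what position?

6

Track the chip from position 15 forward through each operation:
  after op 1 (in-shuffle): 15 → 0
  after op 2 (cut 24): 0 → 6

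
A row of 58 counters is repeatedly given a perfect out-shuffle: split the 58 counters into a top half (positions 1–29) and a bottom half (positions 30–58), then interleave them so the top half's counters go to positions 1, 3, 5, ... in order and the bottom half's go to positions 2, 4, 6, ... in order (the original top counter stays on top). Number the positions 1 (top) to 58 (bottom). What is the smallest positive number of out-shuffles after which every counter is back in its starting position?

18

The out-shuffle permutes the 58 positions with cycle lengths [1, 1, 2, 18, 18, 18].
Every counter is home exactly when every cycle has completed a whole number of laps, i.e. after lcm(1, 2, 18) = 18 out-shuffles.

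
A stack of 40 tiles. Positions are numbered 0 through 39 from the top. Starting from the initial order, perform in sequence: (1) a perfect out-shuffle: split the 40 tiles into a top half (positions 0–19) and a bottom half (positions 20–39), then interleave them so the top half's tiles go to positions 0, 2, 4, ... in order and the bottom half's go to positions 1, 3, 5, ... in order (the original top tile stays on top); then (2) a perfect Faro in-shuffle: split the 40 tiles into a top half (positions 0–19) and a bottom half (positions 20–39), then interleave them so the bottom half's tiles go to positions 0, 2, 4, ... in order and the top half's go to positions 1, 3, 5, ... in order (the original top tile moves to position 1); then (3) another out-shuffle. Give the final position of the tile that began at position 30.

Track the tile from position 30 forward through each operation:
  after op 1 (out-shuffle): 30 → 21
  after op 2 (in-shuffle): 21 → 2
  after op 3 (out-shuffle): 2 → 4

4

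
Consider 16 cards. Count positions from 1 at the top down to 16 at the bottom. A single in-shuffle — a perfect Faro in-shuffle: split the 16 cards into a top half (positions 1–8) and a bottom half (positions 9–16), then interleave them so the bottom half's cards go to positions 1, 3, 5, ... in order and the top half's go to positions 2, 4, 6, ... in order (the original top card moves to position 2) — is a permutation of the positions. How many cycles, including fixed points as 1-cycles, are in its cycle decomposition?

Trace each unvisited position around until it returns:
(1 2 4 8 16 15 13 9) (3 6 12 7 14 11 5 10)
2 cycles in total.

2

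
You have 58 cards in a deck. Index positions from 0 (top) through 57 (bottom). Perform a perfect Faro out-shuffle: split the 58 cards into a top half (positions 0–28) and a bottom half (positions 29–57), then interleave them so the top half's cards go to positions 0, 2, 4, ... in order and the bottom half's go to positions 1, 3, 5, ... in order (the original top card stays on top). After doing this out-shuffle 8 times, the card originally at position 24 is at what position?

45

Track the card's position through each out-shuffle:
24 → 48 → 39 → 21 → 42 → 27 → 54 → 51 → 45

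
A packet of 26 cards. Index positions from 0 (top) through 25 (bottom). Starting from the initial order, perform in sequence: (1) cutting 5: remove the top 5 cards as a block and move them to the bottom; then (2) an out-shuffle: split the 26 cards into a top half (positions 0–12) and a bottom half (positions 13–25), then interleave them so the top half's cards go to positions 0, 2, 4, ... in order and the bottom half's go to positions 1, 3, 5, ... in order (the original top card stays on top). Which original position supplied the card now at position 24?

Undo the operations in reverse order, starting from position 24:
  undo op 2 (out-shuffle, from top half): 24 ← 12
  undo op 1 (cut 5): 12 ← 17
So the card at position 24 came from original position 17.

17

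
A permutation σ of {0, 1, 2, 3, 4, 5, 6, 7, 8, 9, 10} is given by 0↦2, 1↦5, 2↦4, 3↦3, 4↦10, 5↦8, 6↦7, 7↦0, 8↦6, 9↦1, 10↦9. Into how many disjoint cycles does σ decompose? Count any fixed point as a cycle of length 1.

2

Cycle decomposition: (0 2 4 10 9 1 5 8 6 7) (3).
2 cycles.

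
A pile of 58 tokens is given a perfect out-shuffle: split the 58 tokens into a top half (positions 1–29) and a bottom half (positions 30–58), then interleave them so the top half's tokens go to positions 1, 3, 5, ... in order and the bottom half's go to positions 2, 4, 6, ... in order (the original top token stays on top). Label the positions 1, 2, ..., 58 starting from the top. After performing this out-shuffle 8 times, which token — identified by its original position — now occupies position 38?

Work backwards from position 38, undoing one out-shuffle at a time:
38 ← 48 ← 53 ← 27 ← 14 ← 36 ← 47 ← 24 ← 41
So the token now at position 38 started at position 41.

41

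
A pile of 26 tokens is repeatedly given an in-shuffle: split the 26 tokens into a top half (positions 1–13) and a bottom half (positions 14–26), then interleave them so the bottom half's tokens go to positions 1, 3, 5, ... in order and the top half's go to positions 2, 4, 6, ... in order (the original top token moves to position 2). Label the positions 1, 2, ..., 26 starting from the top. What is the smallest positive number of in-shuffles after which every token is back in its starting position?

18

The in-shuffle permutes the 26 positions with cycle lengths [2, 6, 18].
Every token is home exactly when every cycle has completed a whole number of laps, i.e. after lcm(2, 6, 18) = 18 in-shuffles.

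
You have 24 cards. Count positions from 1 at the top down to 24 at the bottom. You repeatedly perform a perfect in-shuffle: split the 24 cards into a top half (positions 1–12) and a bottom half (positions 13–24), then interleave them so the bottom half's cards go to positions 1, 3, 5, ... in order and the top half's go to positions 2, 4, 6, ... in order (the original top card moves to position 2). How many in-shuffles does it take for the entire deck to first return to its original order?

The in-shuffle permutes the 24 positions with cycle lengths [4, 20].
Every card is home exactly when every cycle has completed a whole number of laps, i.e. after lcm(4, 20) = 20 in-shuffles.

20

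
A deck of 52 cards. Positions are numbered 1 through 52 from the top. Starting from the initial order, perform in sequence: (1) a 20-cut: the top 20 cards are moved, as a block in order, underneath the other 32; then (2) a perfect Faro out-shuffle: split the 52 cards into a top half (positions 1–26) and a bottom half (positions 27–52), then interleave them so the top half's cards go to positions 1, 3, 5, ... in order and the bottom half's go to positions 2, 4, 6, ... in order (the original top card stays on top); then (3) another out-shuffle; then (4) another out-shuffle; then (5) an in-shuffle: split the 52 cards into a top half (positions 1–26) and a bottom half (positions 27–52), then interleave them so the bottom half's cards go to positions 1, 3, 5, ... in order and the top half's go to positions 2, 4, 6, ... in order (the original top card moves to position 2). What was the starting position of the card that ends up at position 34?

Undo the operations in reverse order, starting from position 34:
  undo op 5 (in-shuffle, from top half): 34 ← 17
  undo op 4 (out-shuffle, from top half): 17 ← 9
  undo op 3 (out-shuffle, from top half): 9 ← 5
  undo op 2 (out-shuffle, from top half): 5 ← 3
  undo op 1 (cut 20): 3 ← 23
So the card at position 34 came from original position 23.

23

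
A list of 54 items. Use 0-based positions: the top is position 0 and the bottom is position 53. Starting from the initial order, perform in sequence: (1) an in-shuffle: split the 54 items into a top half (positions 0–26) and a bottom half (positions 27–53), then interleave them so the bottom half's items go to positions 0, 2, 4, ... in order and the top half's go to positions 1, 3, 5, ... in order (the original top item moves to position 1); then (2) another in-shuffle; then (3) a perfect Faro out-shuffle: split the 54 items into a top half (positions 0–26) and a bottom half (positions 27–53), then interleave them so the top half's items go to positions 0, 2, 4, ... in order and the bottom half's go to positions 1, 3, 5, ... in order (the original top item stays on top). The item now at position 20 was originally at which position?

43

Undo the operations in reverse order, starting from position 20:
  undo op 3 (out-shuffle, from top half): 20 ← 10
  undo op 2 (in-shuffle, from bottom half): 10 ← 32
  undo op 1 (in-shuffle, from bottom half): 32 ← 43
So the item at position 20 came from original position 43.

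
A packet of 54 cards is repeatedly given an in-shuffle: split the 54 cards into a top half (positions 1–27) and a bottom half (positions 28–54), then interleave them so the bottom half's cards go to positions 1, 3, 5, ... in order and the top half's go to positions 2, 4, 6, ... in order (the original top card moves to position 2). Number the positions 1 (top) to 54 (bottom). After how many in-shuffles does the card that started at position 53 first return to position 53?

20

Follow position 53 under repeated in-shuffles:
53 → 51 → 47 → 39 → 23 → 46 → 37 → 19 → 38 → 21 → 42 → 29 → 3 → 6 → 12 → 24 → 48 → 41 → 27 → 54 → 53
It first returns after 20 in-shuffles.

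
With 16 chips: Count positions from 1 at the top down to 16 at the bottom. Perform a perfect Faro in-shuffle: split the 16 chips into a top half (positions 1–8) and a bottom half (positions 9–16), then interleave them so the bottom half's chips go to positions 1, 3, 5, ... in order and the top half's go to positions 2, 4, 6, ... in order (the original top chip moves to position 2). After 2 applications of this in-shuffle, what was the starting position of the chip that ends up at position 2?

Work backwards from position 2, undoing one in-shuffle at a time:
2 ← 1 ← 9
So the chip now at position 2 started at position 9.

9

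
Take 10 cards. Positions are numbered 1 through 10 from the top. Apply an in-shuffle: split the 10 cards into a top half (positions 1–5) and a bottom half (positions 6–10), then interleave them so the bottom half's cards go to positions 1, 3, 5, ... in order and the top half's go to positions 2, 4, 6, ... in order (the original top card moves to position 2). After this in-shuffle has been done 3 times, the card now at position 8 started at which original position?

1

Work backwards from position 8, undoing one in-shuffle at a time:
8 ← 4 ← 2 ← 1
So the card now at position 8 started at position 1.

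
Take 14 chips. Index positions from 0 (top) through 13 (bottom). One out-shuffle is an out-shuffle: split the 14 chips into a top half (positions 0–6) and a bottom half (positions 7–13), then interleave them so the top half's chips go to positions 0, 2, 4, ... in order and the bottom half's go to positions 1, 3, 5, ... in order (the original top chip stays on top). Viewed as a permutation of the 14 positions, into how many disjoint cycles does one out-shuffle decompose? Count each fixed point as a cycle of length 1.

3

Trace each unvisited position around until it returns:
(0) (1 2 4 8 3 6 ... len 12) (13)
3 cycles in total.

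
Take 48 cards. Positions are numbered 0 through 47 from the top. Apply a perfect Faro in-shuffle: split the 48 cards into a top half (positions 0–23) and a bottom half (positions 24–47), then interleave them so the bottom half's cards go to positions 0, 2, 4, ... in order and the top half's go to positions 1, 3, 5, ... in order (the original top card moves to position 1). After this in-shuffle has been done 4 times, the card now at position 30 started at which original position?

4

Work backwards from position 30, undoing one in-shuffle at a time:
30 ← 39 ← 19 ← 9 ← 4
So the card now at position 30 started at position 4.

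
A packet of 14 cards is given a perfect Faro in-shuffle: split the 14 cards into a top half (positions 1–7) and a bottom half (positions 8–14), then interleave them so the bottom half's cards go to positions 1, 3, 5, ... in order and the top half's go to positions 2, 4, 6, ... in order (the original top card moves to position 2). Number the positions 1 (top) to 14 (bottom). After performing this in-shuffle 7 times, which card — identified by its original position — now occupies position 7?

Work backwards from position 7, undoing one in-shuffle at a time:
7 ← 11 ← 13 ← 14 ← 7 ← 11 ← 13 ← 14
So the card now at position 7 started at position 14.

14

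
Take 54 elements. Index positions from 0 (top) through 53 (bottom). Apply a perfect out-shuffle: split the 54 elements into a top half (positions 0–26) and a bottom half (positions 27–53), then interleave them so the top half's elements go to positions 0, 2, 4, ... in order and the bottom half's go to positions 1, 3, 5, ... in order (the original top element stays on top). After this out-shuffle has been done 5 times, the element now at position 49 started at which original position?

Work backwards from position 49, undoing one out-shuffle at a time:
49 ← 51 ← 52 ← 26 ← 13 ← 33
So the element now at position 49 started at position 33.

33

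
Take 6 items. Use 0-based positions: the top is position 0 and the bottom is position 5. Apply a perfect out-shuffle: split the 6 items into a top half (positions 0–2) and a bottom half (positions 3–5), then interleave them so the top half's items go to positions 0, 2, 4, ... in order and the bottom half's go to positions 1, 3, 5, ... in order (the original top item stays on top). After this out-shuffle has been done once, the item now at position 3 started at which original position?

Work backwards from position 3, undoing one out-shuffle at a time:
3 ← 4
So the item now at position 3 started at position 4.

4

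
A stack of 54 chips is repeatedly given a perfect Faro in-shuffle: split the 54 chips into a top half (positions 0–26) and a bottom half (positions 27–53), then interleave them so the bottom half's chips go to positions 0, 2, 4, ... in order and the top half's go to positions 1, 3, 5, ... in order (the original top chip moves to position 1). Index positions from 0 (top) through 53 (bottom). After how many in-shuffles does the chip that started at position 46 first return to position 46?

Follow position 46 under repeated in-shuffles:
46 → 38 → 22 → 45 → 36 → 18 → 37 → 20 → 41 → 28 → 2 → 5 → 11 → 23 → 47 → 40 → 26 → 53 → 52 → 50 → 46
It first returns after 20 in-shuffles.

20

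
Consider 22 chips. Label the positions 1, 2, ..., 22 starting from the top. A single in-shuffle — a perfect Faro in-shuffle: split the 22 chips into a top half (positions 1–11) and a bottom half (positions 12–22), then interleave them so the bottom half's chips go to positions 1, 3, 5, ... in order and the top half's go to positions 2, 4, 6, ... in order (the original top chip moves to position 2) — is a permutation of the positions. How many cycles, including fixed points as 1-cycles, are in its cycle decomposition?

2

Trace each unvisited position around until it returns:
(1 2 4 8 16 9 ... len 11) (5 10 20 17 11 22 ... len 11)
2 cycles in total.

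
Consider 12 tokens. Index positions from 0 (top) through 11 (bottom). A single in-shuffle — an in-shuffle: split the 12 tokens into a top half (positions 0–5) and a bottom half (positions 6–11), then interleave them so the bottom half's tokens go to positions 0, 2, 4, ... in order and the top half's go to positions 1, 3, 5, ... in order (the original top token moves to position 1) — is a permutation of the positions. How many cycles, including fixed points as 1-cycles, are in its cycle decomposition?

Trace each unvisited position around until it returns:
(0 1 3 7 2 5 ... len 12)
1 cycle in total.

1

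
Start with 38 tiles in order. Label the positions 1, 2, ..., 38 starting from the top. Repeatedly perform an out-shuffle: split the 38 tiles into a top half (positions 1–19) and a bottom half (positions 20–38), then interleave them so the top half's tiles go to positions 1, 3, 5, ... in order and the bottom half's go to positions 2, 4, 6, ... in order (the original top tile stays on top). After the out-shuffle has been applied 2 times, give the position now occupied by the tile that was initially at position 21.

7

Track the tile's position through each out-shuffle:
21 → 4 → 7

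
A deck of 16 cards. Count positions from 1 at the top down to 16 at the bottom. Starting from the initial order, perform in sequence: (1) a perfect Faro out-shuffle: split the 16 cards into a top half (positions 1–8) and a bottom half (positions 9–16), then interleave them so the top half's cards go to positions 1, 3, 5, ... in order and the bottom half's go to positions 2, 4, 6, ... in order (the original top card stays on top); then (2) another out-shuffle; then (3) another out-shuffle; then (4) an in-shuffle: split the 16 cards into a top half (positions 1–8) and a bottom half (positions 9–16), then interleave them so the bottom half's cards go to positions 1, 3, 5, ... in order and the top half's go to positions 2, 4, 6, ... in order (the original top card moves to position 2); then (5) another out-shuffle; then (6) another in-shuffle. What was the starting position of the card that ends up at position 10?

4

Undo the operations in reverse order, starting from position 10:
  undo op 6 (in-shuffle, from top half): 10 ← 5
  undo op 5 (out-shuffle, from top half): 5 ← 3
  undo op 4 (in-shuffle, from bottom half): 3 ← 10
  undo op 3 (out-shuffle, from bottom half): 10 ← 13
  undo op 2 (out-shuffle, from top half): 13 ← 7
  undo op 1 (out-shuffle, from top half): 7 ← 4
So the card at position 10 came from original position 4.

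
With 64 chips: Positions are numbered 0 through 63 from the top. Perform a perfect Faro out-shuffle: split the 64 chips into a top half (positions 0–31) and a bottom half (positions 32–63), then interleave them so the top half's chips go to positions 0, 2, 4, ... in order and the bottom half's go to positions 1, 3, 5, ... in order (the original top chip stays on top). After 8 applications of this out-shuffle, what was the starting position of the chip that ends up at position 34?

Work backwards from position 34, undoing one out-shuffle at a time:
34 ← 17 ← 40 ← 20 ← 10 ← 5 ← 34 ← 17 ← 40
So the chip now at position 34 started at position 40.

40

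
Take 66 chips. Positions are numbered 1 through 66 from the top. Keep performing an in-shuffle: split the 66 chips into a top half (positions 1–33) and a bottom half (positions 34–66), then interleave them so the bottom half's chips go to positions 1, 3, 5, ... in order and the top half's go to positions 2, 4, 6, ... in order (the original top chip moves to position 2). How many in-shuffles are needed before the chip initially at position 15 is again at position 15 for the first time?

Follow position 15 under repeated in-shuffles:
15 → 30 → 60 → 53 → 39 → 11 → 22 → 44 → ... → 15 (length 66)
It first returns after 66 in-shuffles.

66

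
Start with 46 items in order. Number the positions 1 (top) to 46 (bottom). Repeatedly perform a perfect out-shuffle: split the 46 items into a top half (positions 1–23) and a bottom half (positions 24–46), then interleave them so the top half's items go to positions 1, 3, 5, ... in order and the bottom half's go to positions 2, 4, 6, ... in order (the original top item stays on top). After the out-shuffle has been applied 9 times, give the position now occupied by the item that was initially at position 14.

42

Track the item's position through each out-shuffle:
14 → 27 → 8 → 15 → 29 → 12 → 23 → 45 → 44 → 42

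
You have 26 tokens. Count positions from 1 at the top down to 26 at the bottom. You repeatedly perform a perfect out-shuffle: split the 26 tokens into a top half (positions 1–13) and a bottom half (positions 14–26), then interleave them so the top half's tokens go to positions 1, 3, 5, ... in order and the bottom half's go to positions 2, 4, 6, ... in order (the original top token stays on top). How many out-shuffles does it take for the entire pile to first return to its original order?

20

The out-shuffle permutes the 26 positions with cycle lengths [1, 1, 4, 20].
Every token is home exactly when every cycle has completed a whole number of laps, i.e. after lcm(1, 4, 20) = 20 out-shuffles.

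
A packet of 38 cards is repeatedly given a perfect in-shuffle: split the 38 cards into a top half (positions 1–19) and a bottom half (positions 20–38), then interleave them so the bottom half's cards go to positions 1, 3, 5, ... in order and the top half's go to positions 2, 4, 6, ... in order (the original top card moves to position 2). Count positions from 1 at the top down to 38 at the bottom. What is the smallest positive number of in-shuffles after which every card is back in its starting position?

12

The in-shuffle permutes the 38 positions with cycle lengths [2, 12, 12, 12].
Every card is home exactly when every cycle has completed a whole number of laps, i.e. after lcm(2, 12) = 12 in-shuffles.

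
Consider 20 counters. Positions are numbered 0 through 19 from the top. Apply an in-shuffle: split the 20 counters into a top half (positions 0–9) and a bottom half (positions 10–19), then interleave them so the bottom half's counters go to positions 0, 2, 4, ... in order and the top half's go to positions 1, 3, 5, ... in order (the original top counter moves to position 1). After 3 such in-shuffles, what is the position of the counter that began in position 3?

10

Track the counter's position through each in-shuffle:
3 → 7 → 15 → 10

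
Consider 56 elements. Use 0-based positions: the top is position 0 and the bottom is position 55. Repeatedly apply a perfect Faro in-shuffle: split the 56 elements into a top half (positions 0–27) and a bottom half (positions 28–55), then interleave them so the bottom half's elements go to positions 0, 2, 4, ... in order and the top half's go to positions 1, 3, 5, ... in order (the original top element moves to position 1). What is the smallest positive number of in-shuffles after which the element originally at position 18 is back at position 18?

Follow position 18 under repeated in-shuffles:
18 → 37 → 18
It first returns after 2 in-shuffles.

2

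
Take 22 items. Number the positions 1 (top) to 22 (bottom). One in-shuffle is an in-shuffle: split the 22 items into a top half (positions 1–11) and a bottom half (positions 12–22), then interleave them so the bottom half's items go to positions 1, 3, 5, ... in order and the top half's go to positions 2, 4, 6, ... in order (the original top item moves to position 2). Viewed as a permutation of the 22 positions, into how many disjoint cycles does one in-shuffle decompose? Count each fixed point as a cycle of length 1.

2

Trace each unvisited position around until it returns:
(1 2 4 8 16 9 ... len 11) (5 10 20 17 11 22 ... len 11)
2 cycles in total.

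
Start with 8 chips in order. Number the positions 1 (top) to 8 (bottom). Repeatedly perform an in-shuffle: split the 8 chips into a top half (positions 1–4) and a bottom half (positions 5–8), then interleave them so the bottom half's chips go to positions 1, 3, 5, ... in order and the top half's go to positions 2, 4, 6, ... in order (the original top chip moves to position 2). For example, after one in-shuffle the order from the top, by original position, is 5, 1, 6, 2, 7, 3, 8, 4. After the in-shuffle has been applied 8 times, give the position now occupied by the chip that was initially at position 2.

8

Track the chip's position through each in-shuffle:
2 → 4 → 8 → 7 → 5 → 1 → 2 → 4 → 8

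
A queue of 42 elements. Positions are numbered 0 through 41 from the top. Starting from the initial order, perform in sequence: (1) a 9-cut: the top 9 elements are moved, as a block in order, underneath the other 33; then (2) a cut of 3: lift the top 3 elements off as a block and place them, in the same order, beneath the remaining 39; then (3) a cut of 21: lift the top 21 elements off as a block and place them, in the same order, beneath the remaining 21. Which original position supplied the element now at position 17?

8

Undo the operations in reverse order, starting from position 17:
  undo op 3 (cut 21): 17 ← 38
  undo op 2 (cut 3): 38 ← 41
  undo op 1 (cut 9): 41 ← 8
So the element at position 17 came from original position 8.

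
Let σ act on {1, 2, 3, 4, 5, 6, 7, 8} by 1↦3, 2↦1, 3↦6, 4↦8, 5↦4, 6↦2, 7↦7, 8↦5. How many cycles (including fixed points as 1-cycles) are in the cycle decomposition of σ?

Cycle decomposition: (1 3 6 2) (4 8 5) (7).
3 cycles.

3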